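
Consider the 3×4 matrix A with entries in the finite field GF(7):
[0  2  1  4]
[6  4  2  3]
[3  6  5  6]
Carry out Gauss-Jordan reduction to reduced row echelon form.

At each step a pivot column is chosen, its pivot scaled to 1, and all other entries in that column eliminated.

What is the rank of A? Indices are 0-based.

pivot(0,0): swap R0↔R1
pivot(0,0)=6: scale R0 → (1, 3, 5, 4)
  clear (2,0): R2 −= (3)R0 → (0, 4, 4, 1)
pivot(1,1)=2: scale R1 → (0, 1, 4, 2)
  clear (0,1): R0 −= (3)R1 → (1, 0, 0, 5)
  clear (2,1): R2 −= (4)R1 → (0, 0, 2, 0)
pivot(2,2)=2: scale R2 → (0, 0, 1, 0)
  clear (1,2): R1 −= (4)R2 → (0, 1, 0, 2)

rank = 3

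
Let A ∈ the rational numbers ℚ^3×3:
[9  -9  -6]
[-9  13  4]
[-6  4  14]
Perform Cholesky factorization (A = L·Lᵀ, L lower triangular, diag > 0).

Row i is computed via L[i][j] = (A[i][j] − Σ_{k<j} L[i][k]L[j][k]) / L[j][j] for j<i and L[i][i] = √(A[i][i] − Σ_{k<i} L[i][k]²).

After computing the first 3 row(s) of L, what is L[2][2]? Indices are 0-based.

Step 1: L[0][0] = √(9) = 3.
  L[1][0] = (-9) / L[0][0] = -3.
Step 2: L[1][1] = √(4) = 2.
  L[2][0] = (-6) / L[0][0] = -2.
  L[2][1] = (-2) / L[1][1] = -1.
Step 3: L[2][2] = √(9) = 3.

L[2][2] = 3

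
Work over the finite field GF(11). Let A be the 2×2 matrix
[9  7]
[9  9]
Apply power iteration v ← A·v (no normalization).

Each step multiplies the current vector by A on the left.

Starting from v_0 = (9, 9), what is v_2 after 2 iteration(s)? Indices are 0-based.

v_0 = (9, 9).
v_1 = A·v_0 = (1, 8).
v_2 = A·v_1 = (10, 4).

v_2 = (10, 4)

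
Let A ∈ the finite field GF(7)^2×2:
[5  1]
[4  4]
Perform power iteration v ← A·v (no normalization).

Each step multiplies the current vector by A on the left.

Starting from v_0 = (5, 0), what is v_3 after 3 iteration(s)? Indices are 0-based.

v_3 = (2, 5)

v_0 = (5, 0).
v_1 = A·v_0 = (4, 6).
v_2 = A·v_1 = (5, 5).
v_3 = A·v_2 = (2, 5).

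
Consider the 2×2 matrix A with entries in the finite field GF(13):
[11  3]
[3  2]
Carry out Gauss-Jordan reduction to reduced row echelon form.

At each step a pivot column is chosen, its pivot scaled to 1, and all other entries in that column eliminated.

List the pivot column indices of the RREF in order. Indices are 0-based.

[1] R0 /= 11  ⇒  (1, 5)
     R1 -= 3·R0  ⇒  (0, 0)
column 1 empty below row 1

pivot columns: 0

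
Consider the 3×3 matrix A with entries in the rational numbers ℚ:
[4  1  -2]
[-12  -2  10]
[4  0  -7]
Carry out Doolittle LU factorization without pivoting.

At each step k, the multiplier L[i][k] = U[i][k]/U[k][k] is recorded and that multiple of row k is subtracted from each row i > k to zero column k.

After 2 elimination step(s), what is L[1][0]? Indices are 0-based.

k=0: U[0][0]=4
  eliminate (1,0): mult=-3, new row 1: (0, 1, 4); set L[1][0]=-3
  eliminate (2,0): mult=1, new row 2: (0, -1, -5); set L[2][0]=1
k=1: U[1][1]=1
  eliminate (2,1): mult=-1, new row 2: (0, 0, -1); set L[2][1]=-1

L[1][0] = -3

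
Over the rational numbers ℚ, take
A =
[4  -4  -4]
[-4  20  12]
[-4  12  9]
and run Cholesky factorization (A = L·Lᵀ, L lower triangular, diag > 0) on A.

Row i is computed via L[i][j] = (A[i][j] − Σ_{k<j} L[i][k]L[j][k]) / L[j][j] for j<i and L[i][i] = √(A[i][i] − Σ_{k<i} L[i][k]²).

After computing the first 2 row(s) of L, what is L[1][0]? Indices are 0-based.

L[1][0] = -2

Step 1: L[0][0] = √(4) = 2.
  L[1][0] = (-4) / L[0][0] = -2.
Step 2: L[1][1] = √(16) = 4.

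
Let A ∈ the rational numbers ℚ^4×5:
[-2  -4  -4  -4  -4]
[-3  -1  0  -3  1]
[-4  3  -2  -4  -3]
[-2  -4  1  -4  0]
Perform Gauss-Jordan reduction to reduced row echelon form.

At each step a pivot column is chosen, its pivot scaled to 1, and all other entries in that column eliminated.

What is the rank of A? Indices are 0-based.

rank = 4

step 1: normalize row 0 (÷-2) = (1, 2, 2, 2, 2)
  row 1: subtract -3×row0 = (0, 5, 6, 3, 7)
  row 2: subtract -4×row0 = (0, 11, 6, 4, 5)
  row 3: subtract -2×row0 = (0, 0, 5, 0, 4)
step 2: normalize row 1 (÷5) = (0, 1, 6/5, 3/5, 7/5)
  row 0: subtract 2×row1 = (1, 0, -2/5, 4/5, -4/5)
  row 2: subtract 11×row1 = (0, 0, -36/5, -13/5, -52/5)
step 3: normalize row 2 (÷-36/5) = (0, 0, 1, 13/36, 13/9)
  row 0: subtract -2/5×row2 = (1, 0, 0, 17/18, -2/9)
  row 1: subtract 6/5×row2 = (0, 1, 0, 1/6, -1/3)
  row 3: subtract 5×row2 = (0, 0, 0, -65/36, -29/9)
step 4: normalize row 3 (÷-65/36) = (0, 0, 0, 1, 116/65)
  row 0: subtract 17/18×row3 = (1, 0, 0, 0, -124/65)
  row 1: subtract 1/6×row3 = (0, 1, 0, 0, -41/65)
  row 2: subtract 13/36×row3 = (0, 0, 1, 0, 4/5)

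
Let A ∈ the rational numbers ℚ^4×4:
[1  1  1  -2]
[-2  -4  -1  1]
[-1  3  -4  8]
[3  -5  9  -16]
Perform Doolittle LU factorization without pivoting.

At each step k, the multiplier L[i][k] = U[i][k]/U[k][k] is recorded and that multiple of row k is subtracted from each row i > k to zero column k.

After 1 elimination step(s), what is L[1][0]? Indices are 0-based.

L[1][0] = -2

[col 0] pivot 1
  R1 -= -2*R0 → (0, -2, 1, -3)  (L[1][0] := -2)
  R2 -= -1*R0 → (0, 4, -3, 6)  (L[2][0] := -1)
  R3 -= 3*R0 → (0, -8, 6, -10)  (L[3][0] := 3)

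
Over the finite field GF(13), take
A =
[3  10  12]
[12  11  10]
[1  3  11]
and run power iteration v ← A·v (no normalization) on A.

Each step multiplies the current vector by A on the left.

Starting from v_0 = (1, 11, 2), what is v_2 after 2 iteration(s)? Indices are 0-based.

v_0 = (1, 11, 2).
v_1 = A·v_0 = (7, 10, 4).
v_2 = A·v_1 = (0, 0, 3).

v_2 = (0, 0, 3)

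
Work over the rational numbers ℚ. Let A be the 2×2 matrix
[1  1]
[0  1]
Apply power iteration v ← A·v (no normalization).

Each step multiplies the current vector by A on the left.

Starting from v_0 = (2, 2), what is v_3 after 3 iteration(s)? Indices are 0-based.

v_0 = (2, 2).
v_1 = A·v_0 = (4, 2).
v_2 = A·v_1 = (6, 2).
v_3 = A·v_2 = (8, 2).

v_3 = (8, 2)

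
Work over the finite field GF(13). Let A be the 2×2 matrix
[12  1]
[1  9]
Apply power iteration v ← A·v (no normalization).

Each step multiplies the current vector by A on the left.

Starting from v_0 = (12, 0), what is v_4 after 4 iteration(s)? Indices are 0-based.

v_0 = (12, 0).
v_1 = A·v_0 = (1, 12).
v_2 = A·v_1 = (11, 5).
v_3 = A·v_2 = (7, 4).
v_4 = A·v_3 = (10, 4).

v_4 = (10, 4)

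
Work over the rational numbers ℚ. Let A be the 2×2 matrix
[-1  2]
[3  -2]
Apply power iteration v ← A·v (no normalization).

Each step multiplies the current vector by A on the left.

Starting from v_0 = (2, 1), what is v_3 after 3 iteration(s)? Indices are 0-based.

v_0 = (2, 1).
v_1 = A·v_0 = (0, 4).
v_2 = A·v_1 = (8, -8).
v_3 = A·v_2 = (-24, 40).

v_3 = (-24, 40)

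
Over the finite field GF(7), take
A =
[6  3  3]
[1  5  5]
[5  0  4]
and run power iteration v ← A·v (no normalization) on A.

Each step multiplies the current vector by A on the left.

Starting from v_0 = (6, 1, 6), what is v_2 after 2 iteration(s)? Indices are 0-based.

v_0 = (6, 1, 6).
v_1 = A·v_0 = (1, 6, 5).
v_2 = A·v_1 = (4, 0, 4).

v_2 = (4, 0, 4)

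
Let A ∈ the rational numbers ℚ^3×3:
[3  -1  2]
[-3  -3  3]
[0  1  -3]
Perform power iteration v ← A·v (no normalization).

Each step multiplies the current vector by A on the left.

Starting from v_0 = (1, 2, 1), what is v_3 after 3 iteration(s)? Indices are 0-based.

v_0 = (1, 2, 1).
v_1 = A·v_0 = (3, -6, -1).
v_2 = A·v_1 = (13, 6, -3).
v_3 = A·v_2 = (27, -66, 15).

v_3 = (27, -66, 15)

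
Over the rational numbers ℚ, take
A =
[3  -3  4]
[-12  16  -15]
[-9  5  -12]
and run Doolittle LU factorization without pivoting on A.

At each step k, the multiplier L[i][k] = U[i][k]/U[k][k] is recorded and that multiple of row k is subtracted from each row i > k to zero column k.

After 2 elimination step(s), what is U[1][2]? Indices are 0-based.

Step 1: pivot at (0,0) is 3.
  row1 ← row1 − (-4)·row0  ⇒  L[1][0]=-4, U row1=(0, 4, 1)
  row2 ← row2 − (-3)·row0  ⇒  L[2][0]=-3, U row2=(0, -4, 0)
Step 2: pivot at (1,1) is 4.
  row2 ← row2 − (-1)·row1  ⇒  L[2][1]=-1, U row2=(0, 0, 1)

U[1][2] = 1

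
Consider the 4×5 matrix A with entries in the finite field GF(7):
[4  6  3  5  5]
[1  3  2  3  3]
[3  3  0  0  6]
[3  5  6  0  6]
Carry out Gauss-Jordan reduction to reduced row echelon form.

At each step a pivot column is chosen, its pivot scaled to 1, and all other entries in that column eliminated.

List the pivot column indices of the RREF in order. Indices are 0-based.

[1] R0 /= 4  ⇒  (1, 5, 6, 3, 3)
     R1 -= 1·R0  ⇒  (0, 5, 3, 0, 0)
     R2 -= 3·R0  ⇒  (0, 2, 3, 5, 4)
     R3 -= 3·R0  ⇒  (0, 4, 2, 5, 4)
[2] R1 /= 5  ⇒  (0, 1, 2, 0, 0)
     R0 -= 5·R1  ⇒  (1, 0, 3, 3, 3)
     R2 -= 2·R1  ⇒  (0, 0, 6, 5, 4)
     R3 -= 4·R1  ⇒  (0, 0, 1, 5, 4)
[3] R2 /= 6  ⇒  (0, 0, 1, 2, 3)
     R0 -= 3·R2  ⇒  (1, 0, 0, 4, 1)
     R1 -= 2·R2  ⇒  (0, 1, 0, 3, 1)
     R3 -= 1·R2  ⇒  (0, 0, 0, 3, 1)
[4] R3 /= 3  ⇒  (0, 0, 0, 1, 5)
     R0 -= 4·R3  ⇒  (1, 0, 0, 0, 2)
     R1 -= 3·R3  ⇒  (0, 1, 0, 0, 0)
     R2 -= 2·R3  ⇒  (0, 0, 1, 0, 0)

pivot columns: 0, 1, 2, 3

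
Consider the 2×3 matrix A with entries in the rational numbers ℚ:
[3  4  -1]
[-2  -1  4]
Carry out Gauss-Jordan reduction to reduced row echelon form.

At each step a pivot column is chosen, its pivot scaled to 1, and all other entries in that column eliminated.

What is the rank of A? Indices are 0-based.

rank = 2

step 1: normalize row 0 (÷3) = (1, 4/3, -1/3)
  row 1: subtract -2×row0 = (0, 5/3, 10/3)
step 2: normalize row 1 (÷5/3) = (0, 1, 2)
  row 0: subtract 4/3×row1 = (1, 0, -3)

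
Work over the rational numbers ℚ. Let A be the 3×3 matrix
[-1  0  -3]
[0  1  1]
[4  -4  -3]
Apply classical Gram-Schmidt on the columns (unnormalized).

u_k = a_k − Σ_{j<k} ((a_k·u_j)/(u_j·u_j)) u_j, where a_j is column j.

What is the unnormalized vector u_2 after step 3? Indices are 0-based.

Step 1: u_0 = a_0 = (-1, 0, 4).
Step 2: u_1 = a_1 − (-16/17)·u_0 = (-16/17, 1, -4/17).
Step 3: u_2 = a_2 − (-9/17)·u_0 − (7/3)·u_1 = (-4/3, -4/3, -1/3).

u_2 = (-4/3, -4/3, -1/3)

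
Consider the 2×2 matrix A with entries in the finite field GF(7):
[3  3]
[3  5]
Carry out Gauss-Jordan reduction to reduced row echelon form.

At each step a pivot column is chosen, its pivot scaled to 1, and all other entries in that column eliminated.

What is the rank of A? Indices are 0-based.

rank = 2

[1] R0 /= 3  ⇒  (1, 1)
     R1 -= 3·R0  ⇒  (0, 2)
[2] R1 /= 2  ⇒  (0, 1)
     R0 -= 1·R1  ⇒  (1, 0)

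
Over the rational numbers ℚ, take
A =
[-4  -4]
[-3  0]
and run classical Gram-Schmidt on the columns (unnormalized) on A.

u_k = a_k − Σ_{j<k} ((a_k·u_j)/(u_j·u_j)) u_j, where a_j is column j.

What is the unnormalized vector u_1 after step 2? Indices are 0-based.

u_1 = (-36/25, 48/25)

Step 1: u_0 = a_0 = (-4, -3).
Step 2: u_1 = a_1 − (16/25)·u_0 = (-36/25, 48/25).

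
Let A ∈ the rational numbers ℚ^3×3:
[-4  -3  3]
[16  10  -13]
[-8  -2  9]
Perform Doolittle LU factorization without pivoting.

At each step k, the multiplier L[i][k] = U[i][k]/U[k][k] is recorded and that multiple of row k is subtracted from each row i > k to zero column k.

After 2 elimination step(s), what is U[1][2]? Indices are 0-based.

Step 1: pivot at (0,0) is -4.
  row1 ← row1 − (-4)·row0  ⇒  L[1][0]=-4, U row1=(0, -2, -1)
  row2 ← row2 − (2)·row0  ⇒  L[2][0]=2, U row2=(0, 4, 3)
Step 2: pivot at (1,1) is -2.
  row2 ← row2 − (-2)·row1  ⇒  L[2][1]=-2, U row2=(0, 0, 1)

U[1][2] = -1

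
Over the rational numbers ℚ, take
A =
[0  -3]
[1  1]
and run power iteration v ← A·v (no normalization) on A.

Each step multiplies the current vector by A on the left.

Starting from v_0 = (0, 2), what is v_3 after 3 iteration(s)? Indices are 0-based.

v_3 = (12, -10)

v_0 = (0, 2).
v_1 = A·v_0 = (-6, 2).
v_2 = A·v_1 = (-6, -4).
v_3 = A·v_2 = (12, -10).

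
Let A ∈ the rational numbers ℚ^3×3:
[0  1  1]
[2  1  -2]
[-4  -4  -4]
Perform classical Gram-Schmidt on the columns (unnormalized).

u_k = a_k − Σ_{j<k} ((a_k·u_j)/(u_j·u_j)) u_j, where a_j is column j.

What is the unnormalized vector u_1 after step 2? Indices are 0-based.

u_1 = (1, -4/5, -2/5)

Step 1: u_0 = a_0 = (0, 2, -4).
Step 2: u_1 = a_1 − (9/10)·u_0 = (1, -4/5, -2/5).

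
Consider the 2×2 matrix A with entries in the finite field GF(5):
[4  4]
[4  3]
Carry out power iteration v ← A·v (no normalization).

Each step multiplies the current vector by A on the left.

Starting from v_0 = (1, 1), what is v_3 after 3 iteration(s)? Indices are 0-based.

v_3 = (2, 4)

v_0 = (1, 1).
v_1 = A·v_0 = (3, 2).
v_2 = A·v_1 = (0, 3).
v_3 = A·v_2 = (2, 4).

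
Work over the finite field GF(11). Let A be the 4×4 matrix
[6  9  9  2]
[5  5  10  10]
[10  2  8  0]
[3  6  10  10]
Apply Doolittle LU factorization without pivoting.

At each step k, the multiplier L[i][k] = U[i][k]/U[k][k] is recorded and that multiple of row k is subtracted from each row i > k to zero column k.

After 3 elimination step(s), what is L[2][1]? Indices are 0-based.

L[2][1] = 3

[col 0] pivot 6
  R1 -= 10*R0 → (0, 3, 8, 1)  (L[1][0] := 10)
  R2 -= 9*R0 → (0, 9, 4, 4)  (L[2][0] := 9)
  R3 -= 6*R0 → (0, 7, 0, 9)  (L[3][0] := 6)
[col 1] pivot 3
  R2 -= 3*R1 → (0, 0, 2, 1)  (L[2][1] := 3)
  R3 -= 6*R1 → (0, 0, 7, 3)  (L[3][1] := 6)
[col 2] pivot 2
  R3 -= 9*R2 → (0, 0, 0, 5)  (L[3][2] := 9)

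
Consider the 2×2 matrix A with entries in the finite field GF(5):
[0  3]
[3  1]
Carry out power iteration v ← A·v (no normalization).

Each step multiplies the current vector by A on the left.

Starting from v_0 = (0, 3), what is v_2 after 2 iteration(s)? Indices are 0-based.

v_0 = (0, 3).
v_1 = A·v_0 = (4, 3).
v_2 = A·v_1 = (4, 0).

v_2 = (4, 0)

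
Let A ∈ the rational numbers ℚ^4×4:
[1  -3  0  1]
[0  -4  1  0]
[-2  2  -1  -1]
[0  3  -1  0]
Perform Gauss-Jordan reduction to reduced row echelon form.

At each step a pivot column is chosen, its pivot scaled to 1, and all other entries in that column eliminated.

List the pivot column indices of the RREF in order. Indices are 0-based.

pivot(0,0)=1: scale R0 → (1, -3, 0, 1)
  clear (2,0): R2 −= (-2)R0 → (0, -4, -1, 1)
pivot(1,1)=-4: scale R1 → (0, 1, -1/4, 0)
  clear (0,1): R0 −= (-3)R1 → (1, 0, -3/4, 1)
  clear (2,1): R2 −= (-4)R1 → (0, 0, -2, 1)
  clear (3,1): R3 −= (3)R1 → (0, 0, -1/4, 0)
pivot(2,2)=-2: scale R2 → (0, 0, 1, -1/2)
  clear (0,2): R0 −= (-3/4)R2 → (1, 0, 0, 5/8)
  clear (1,2): R1 −= (-1/4)R2 → (0, 1, 0, -1/8)
  clear (3,2): R3 −= (-1/4)R2 → (0, 0, 0, -1/8)
pivot(3,3)=-1/8: scale R3 → (0, 0, 0, 1)
  clear (0,3): R0 −= (5/8)R3 → (1, 0, 0, 0)
  clear (1,3): R1 −= (-1/8)R3 → (0, 1, 0, 0)
  clear (2,3): R2 −= (-1/2)R3 → (0, 0, 1, 0)

pivot columns: 0, 1, 2, 3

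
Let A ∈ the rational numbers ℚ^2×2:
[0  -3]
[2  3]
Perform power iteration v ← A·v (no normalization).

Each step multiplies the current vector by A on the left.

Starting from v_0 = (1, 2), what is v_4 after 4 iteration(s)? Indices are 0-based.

v_0 = (1, 2).
v_1 = A·v_0 = (-6, 8).
v_2 = A·v_1 = (-24, 12).
v_3 = A·v_2 = (-36, -12).
v_4 = A·v_3 = (36, -108).

v_4 = (36, -108)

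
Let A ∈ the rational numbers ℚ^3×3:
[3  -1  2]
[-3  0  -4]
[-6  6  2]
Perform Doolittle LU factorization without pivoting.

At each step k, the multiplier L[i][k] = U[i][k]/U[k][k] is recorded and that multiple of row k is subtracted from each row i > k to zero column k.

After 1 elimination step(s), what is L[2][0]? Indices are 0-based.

L[2][0] = -2

[col 0] pivot 3
  R1 -= -1*R0 → (0, -1, -2)  (L[1][0] := -1)
  R2 -= -2*R0 → (0, 4, 6)  (L[2][0] := -2)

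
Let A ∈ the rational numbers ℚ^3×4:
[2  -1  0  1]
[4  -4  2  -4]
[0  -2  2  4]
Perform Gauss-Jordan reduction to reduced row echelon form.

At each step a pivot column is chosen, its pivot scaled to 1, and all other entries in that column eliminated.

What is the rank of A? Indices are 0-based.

pivot(0,0)=2: scale R0 → (1, -1/2, 0, 1/2)
  clear (1,0): R1 −= (4)R0 → (0, -2, 2, -6)
pivot(1,1)=-2: scale R1 → (0, 1, -1, 3)
  clear (0,1): R0 −= (-1/2)R1 → (1, 0, -1/2, 2)
  clear (2,1): R2 −= (-2)R1 → (0, 0, 0, 10)
col 2: no nonzero at/below row 2; advance.
pivot(2,3)=10: scale R2 → (0, 0, 0, 1)
  clear (0,3): R0 −= (2)R2 → (1, 0, -1/2, 0)
  clear (1,3): R1 −= (3)R2 → (0, 1, -1, 0)

rank = 3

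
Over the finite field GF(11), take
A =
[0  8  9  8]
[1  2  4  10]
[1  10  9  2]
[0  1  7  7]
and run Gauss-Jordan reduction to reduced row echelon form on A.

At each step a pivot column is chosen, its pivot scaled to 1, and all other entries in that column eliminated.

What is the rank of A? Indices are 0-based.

[1] R0 <-> R1
[1] R0 /= 1  ⇒  (1, 2, 4, 10)
     R2 -= 1·R0  ⇒  (0, 8, 5, 3)
[2] R1 /= 8  ⇒  (0, 1, 8, 1)
     R0 -= 2·R1  ⇒  (1, 0, 10, 8)
     R2 -= 8·R1  ⇒  (0, 0, 7, 6)
     R3 -= 1·R1  ⇒  (0, 0, 10, 6)
[3] R2 /= 7  ⇒  (0, 0, 1, 4)
     R0 -= 10·R2  ⇒  (1, 0, 0, 1)
     R1 -= 8·R2  ⇒  (0, 1, 0, 2)
     R3 -= 10·R2  ⇒  (0, 0, 0, 10)
[4] R3 /= 10  ⇒  (0, 0, 0, 1)
     R0 -= 1·R3  ⇒  (1, 0, 0, 0)
     R1 -= 2·R3  ⇒  (0, 1, 0, 0)
     R2 -= 4·R3  ⇒  (0, 0, 1, 0)

rank = 4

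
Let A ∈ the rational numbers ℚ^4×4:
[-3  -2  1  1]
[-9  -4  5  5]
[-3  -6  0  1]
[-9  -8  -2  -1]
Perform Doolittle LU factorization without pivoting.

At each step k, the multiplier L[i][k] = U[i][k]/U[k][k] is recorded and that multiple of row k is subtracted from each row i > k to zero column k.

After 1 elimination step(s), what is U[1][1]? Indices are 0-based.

U[1][1] = 2

[col 0] pivot -3
  R1 -= 3*R0 → (0, 2, 2, 2)  (L[1][0] := 3)
  R2 -= 1*R0 → (0, -4, -1, 0)  (L[2][0] := 1)
  R3 -= 3*R0 → (0, -2, -5, -4)  (L[3][0] := 3)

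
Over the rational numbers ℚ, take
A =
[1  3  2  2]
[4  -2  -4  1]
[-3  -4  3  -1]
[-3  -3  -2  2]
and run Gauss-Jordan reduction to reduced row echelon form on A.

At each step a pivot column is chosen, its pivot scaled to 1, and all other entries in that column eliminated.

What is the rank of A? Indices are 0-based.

[1] R0 /= 1  ⇒  (1, 3, 2, 2)
     R1 -= 4·R0  ⇒  (0, -14, -12, -7)
     R2 -= -3·R0  ⇒  (0, 5, 9, 5)
     R3 -= -3·R0  ⇒  (0, 6, 4, 8)
[2] R1 /= -14  ⇒  (0, 1, 6/7, 1/2)
     R0 -= 3·R1  ⇒  (1, 0, -4/7, 1/2)
     R2 -= 5·R1  ⇒  (0, 0, 33/7, 5/2)
     R3 -= 6·R1  ⇒  (0, 0, -8/7, 5)
[3] R2 /= 33/7  ⇒  (0, 0, 1, 35/66)
     R0 -= -4/7·R2  ⇒  (1, 0, 0, 53/66)
     R1 -= 6/7·R2  ⇒  (0, 1, 0, 1/22)
     R3 -= -8/7·R2  ⇒  (0, 0, 0, 185/33)
[4] R3 /= 185/33  ⇒  (0, 0, 0, 1)
     R0 -= 53/66·R3  ⇒  (1, 0, 0, 0)
     R1 -= 1/22·R3  ⇒  (0, 1, 0, 0)
     R2 -= 35/66·R3  ⇒  (0, 0, 1, 0)

rank = 4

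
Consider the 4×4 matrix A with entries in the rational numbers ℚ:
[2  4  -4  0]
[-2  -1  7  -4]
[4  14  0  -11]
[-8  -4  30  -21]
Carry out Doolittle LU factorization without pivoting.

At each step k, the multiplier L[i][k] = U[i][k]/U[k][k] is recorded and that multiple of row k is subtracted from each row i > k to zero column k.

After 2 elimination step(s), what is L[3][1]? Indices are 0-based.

k=0: U[0][0]=2
  eliminate (1,0): mult=-1, new row 1: (0, 3, 3, -4); set L[1][0]=-1
  eliminate (2,0): mult=2, new row 2: (0, 6, 8, -11); set L[2][0]=2
  eliminate (3,0): mult=-4, new row 3: (0, 12, 14, -21); set L[3][0]=-4
k=1: U[1][1]=3
  eliminate (2,1): mult=2, new row 2: (0, 0, 2, -3); set L[2][1]=2
  eliminate (3,1): mult=4, new row 3: (0, 0, 2, -5); set L[3][1]=4

L[3][1] = 4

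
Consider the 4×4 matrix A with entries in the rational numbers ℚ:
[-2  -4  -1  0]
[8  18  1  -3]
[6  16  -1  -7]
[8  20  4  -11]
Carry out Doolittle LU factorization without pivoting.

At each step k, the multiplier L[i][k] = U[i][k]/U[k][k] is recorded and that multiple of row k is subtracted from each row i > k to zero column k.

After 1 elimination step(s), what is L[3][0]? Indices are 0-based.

L[3][0] = -4

[col 0] pivot -2
  R1 -= -4*R0 → (0, 2, -3, -3)  (L[1][0] := -4)
  R2 -= -3*R0 → (0, 4, -4, -7)  (L[2][0] := -3)
  R3 -= -4*R0 → (0, 4, 0, -11)  (L[3][0] := -4)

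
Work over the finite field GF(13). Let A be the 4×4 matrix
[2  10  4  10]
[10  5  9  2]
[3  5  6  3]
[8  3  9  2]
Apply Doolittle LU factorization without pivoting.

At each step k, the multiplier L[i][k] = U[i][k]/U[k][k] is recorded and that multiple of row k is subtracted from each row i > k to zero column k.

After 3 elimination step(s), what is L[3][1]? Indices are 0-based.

Step 1: pivot at (0,0) is 2.
  row1 ← row1 − (5)·row0  ⇒  L[1][0]=5, U row1=(0, 7, 2, 4)
  row2 ← row2 − (8)·row0  ⇒  L[2][0]=8, U row2=(0, 3, 0, 1)
  row3 ← row3 − (4)·row0  ⇒  L[3][0]=4, U row3=(0, 2, 6, 1)
Step 2: pivot at (1,1) is 7.
  row2 ← row2 − (6)·row1  ⇒  L[2][1]=6, U row2=(0, 0, 1, 3)
  row3 ← row3 − (4)·row1  ⇒  L[3][1]=4, U row3=(0, 0, 11, 11)
Step 3: pivot at (2,2) is 1.
  row3 ← row3 − (11)·row2  ⇒  L[3][2]=11, U row3=(0, 0, 0, 4)

L[3][1] = 4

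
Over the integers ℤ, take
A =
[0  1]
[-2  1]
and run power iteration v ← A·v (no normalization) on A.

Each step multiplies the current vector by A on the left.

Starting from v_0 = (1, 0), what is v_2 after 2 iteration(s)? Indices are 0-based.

v_0 = (1, 0).
v_1 = A·v_0 = (0, -2).
v_2 = A·v_1 = (-2, -2).

v_2 = (-2, -2)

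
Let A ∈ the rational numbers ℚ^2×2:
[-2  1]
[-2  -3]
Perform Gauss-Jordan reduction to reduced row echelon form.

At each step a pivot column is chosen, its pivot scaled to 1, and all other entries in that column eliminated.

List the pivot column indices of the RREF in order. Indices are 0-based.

[1] R0 /= -2  ⇒  (1, -1/2)
     R1 -= -2·R0  ⇒  (0, -4)
[2] R1 /= -4  ⇒  (0, 1)
     R0 -= -1/2·R1  ⇒  (1, 0)

pivot columns: 0, 1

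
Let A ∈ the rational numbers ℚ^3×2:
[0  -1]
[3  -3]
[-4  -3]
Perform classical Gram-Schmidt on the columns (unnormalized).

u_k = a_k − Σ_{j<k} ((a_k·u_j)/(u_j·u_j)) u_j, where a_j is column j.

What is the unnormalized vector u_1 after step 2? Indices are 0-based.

Step 1: u_0 = a_0 = (0, 3, -4).
Step 2: u_1 = a_1 − (3/25)·u_0 = (-1, -84/25, -63/25).

u_1 = (-1, -84/25, -63/25)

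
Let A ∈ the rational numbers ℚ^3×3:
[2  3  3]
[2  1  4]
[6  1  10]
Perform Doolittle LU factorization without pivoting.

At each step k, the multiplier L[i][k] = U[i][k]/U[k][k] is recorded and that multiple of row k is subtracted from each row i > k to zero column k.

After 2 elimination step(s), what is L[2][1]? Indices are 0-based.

Step 1: pivot at (0,0) is 2.
  row1 ← row1 − (1)·row0  ⇒  L[1][0]=1, U row1=(0, -2, 1)
  row2 ← row2 − (3)·row0  ⇒  L[2][0]=3, U row2=(0, -8, 1)
Step 2: pivot at (1,1) is -2.
  row2 ← row2 − (4)·row1  ⇒  L[2][1]=4, U row2=(0, 0, -3)

L[2][1] = 4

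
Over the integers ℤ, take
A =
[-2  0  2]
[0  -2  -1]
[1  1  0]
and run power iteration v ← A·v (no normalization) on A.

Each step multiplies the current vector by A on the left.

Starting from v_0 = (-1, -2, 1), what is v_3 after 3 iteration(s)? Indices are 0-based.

v_3 = (42, -1, -17)

v_0 = (-1, -2, 1).
v_1 = A·v_0 = (4, 3, -3).
v_2 = A·v_1 = (-14, -3, 7).
v_3 = A·v_2 = (42, -1, -17).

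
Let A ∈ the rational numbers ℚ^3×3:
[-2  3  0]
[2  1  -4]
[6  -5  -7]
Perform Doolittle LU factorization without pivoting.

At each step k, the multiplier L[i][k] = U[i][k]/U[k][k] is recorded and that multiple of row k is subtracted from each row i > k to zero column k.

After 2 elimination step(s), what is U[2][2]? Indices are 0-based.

Step 1: pivot at (0,0) is -2.
  row1 ← row1 − (-1)·row0  ⇒  L[1][0]=-1, U row1=(0, 4, -4)
  row2 ← row2 − (-3)·row0  ⇒  L[2][0]=-3, U row2=(0, 4, -7)
Step 2: pivot at (1,1) is 4.
  row2 ← row2 − (1)·row1  ⇒  L[2][1]=1, U row2=(0, 0, -3)

U[2][2] = -3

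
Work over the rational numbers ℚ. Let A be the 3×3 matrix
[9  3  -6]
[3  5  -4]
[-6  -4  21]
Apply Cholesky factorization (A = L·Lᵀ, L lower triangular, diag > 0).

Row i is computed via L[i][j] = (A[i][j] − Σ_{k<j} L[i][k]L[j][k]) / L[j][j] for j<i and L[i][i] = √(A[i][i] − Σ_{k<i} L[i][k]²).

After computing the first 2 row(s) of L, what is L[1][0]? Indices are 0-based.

L[1][0] = 1

Step 1: L[0][0] = √(9) = 3.
  L[1][0] = (3) / L[0][0] = 1.
Step 2: L[1][1] = √(4) = 2.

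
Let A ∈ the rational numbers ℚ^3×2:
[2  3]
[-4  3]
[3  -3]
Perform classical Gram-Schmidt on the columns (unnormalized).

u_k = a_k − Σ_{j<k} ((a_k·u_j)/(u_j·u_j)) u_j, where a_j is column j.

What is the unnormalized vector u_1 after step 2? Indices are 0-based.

Step 1: u_0 = a_0 = (2, -4, 3).
Step 2: u_1 = a_1 − (-15/29)·u_0 = (117/29, 27/29, -42/29).

u_1 = (117/29, 27/29, -42/29)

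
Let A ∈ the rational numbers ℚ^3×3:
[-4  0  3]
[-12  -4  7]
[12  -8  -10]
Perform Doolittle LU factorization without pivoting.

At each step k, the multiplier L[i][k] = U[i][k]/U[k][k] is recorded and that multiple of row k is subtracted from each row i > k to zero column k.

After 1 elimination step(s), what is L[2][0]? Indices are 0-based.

[col 0] pivot -4
  R1 -= 3*R0 → (0, -4, -2)  (L[1][0] := 3)
  R2 -= -3*R0 → (0, -8, -1)  (L[2][0] := -3)

L[2][0] = -3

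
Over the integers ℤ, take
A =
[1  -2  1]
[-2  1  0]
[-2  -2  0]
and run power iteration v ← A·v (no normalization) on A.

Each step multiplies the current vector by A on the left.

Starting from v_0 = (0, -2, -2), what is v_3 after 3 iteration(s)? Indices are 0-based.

v_3 = (22, -26, -8)

v_0 = (0, -2, -2).
v_1 = A·v_0 = (2, -2, 4).
v_2 = A·v_1 = (10, -6, 0).
v_3 = A·v_2 = (22, -26, -8).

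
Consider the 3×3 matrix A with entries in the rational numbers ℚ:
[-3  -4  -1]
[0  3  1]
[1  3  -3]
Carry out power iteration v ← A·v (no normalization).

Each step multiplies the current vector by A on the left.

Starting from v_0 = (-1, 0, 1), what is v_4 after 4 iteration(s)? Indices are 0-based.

v_0 = (-1, 0, 1).
v_1 = A·v_0 = (2, 1, -4).
v_2 = A·v_1 = (-6, -1, 17).
v_3 = A·v_2 = (5, 14, -60).
v_4 = A·v_3 = (-11, -18, 227).

v_4 = (-11, -18, 227)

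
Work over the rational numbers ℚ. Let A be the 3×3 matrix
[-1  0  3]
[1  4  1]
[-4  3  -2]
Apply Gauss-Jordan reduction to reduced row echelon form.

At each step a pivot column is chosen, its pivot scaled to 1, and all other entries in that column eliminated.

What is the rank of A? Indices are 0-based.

pivot(0,0)=-1: scale R0 → (1, 0, -3)
  clear (1,0): R1 −= (1)R0 → (0, 4, 4)
  clear (2,0): R2 −= (-4)R0 → (0, 3, -14)
pivot(1,1)=4: scale R1 → (0, 1, 1)
  clear (2,1): R2 −= (3)R1 → (0, 0, -17)
pivot(2,2)=-17: scale R2 → (0, 0, 1)
  clear (0,2): R0 −= (-3)R2 → (1, 0, 0)
  clear (1,2): R1 −= (1)R2 → (0, 1, 0)

rank = 3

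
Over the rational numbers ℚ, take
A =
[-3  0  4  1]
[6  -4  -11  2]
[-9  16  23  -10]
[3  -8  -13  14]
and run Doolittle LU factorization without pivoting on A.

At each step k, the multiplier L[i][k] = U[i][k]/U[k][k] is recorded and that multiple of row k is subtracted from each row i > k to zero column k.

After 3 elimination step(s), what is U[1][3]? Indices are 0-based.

U[1][3] = 4

Step 1: pivot at (0,0) is -3.
  row1 ← row1 − (-2)·row0  ⇒  L[1][0]=-2, U row1=(0, -4, -3, 4)
  row2 ← row2 − (3)·row0  ⇒  L[2][0]=3, U row2=(0, 16, 11, -13)
  row3 ← row3 − (-1)·row0  ⇒  L[3][0]=-1, U row3=(0, -8, -9, 15)
Step 2: pivot at (1,1) is -4.
  row2 ← row2 − (-4)·row1  ⇒  L[2][1]=-4, U row2=(0, 0, -1, 3)
  row3 ← row3 − (2)·row1  ⇒  L[3][1]=2, U row3=(0, 0, -3, 7)
Step 3: pivot at (2,2) is -1.
  row3 ← row3 − (3)·row2  ⇒  L[3][2]=3, U row3=(0, 0, 0, -2)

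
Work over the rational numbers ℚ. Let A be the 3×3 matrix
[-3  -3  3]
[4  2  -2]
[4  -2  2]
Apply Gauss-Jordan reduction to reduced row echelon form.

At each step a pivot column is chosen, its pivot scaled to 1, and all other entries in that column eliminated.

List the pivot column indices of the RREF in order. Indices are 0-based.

step 1: normalize row 0 (÷-3) = (1, 1, -1)
  row 1: subtract 4×row0 = (0, -2, 2)
  row 2: subtract 4×row0 = (0, -6, 6)
step 2: normalize row 1 (÷-2) = (0, 1, -1)
  row 0: subtract 1×row1 = (1, 0, 0)
  row 2: subtract -6×row1 = (0, 0, 0)
skip col 2 (zero from row 2)

pivot columns: 0, 1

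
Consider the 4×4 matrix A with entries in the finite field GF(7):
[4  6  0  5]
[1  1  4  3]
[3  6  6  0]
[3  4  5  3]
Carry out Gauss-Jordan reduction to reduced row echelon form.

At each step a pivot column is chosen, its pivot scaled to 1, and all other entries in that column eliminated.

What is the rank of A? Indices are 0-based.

pivot(0,0)=4: scale R0 → (1, 5, 0, 3)
  clear (1,0): R1 −= (1)R0 → (0, 3, 4, 0)
  clear (2,0): R2 −= (3)R0 → (0, 5, 6, 5)
  clear (3,0): R3 −= (3)R0 → (0, 3, 5, 1)
pivot(1,1)=3: scale R1 → (0, 1, 6, 0)
  clear (0,1): R0 −= (5)R1 → (1, 0, 5, 3)
  clear (2,1): R2 −= (5)R1 → (0, 0, 4, 5)
  clear (3,1): R3 −= (3)R1 → (0, 0, 1, 1)
pivot(2,2)=4: scale R2 → (0, 0, 1, 3)
  clear (0,2): R0 −= (5)R2 → (1, 0, 0, 2)
  clear (1,2): R1 −= (6)R2 → (0, 1, 0, 3)
  clear (3,2): R3 −= (1)R2 → (0, 0, 0, 5)
pivot(3,3)=5: scale R3 → (0, 0, 0, 1)
  clear (0,3): R0 −= (2)R3 → (1, 0, 0, 0)
  clear (1,3): R1 −= (3)R3 → (0, 1, 0, 0)
  clear (2,3): R2 −= (3)R3 → (0, 0, 1, 0)

rank = 4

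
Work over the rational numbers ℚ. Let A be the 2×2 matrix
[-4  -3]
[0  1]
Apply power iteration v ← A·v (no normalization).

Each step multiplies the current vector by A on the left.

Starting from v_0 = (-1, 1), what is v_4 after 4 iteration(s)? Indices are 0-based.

v_0 = (-1, 1).
v_1 = A·v_0 = (1, 1).
v_2 = A·v_1 = (-7, 1).
v_3 = A·v_2 = (25, 1).
v_4 = A·v_3 = (-103, 1).

v_4 = (-103, 1)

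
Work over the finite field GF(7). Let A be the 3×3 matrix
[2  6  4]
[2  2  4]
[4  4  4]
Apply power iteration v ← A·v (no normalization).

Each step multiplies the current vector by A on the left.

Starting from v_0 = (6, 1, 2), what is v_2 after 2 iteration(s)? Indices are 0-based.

v_2 = (6, 2, 0)

v_0 = (6, 1, 2).
v_1 = A·v_0 = (5, 1, 1).
v_2 = A·v_1 = (6, 2, 0).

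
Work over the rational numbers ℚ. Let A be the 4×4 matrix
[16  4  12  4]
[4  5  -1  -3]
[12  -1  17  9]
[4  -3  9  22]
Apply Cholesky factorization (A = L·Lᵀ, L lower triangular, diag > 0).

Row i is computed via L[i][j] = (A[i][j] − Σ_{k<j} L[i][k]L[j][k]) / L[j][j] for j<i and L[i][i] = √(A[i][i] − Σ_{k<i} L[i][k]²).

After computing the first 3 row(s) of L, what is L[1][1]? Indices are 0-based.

Step 1: L[0][0] = √(16) = 4.
  L[1][0] = (4) / L[0][0] = 1.
Step 2: L[1][1] = √(4) = 2.
  L[2][0] = (12) / L[0][0] = 3.
  L[2][1] = (-4) / L[1][1] = -2.
Step 3: L[2][2] = √(4) = 2.

L[1][1] = 2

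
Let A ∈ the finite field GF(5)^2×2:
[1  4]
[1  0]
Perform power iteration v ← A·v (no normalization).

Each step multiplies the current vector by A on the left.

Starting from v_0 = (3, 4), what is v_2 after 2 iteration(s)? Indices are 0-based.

v_0 = (3, 4).
v_1 = A·v_0 = (4, 3).
v_2 = A·v_1 = (1, 4).

v_2 = (1, 4)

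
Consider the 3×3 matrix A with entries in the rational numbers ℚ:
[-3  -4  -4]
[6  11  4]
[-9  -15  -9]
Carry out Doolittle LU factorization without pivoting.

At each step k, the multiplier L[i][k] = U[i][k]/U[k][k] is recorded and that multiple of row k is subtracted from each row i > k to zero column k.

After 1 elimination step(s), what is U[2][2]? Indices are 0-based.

U[2][2] = 3

Step 1: pivot at (0,0) is -3.
  row1 ← row1 − (-2)·row0  ⇒  L[1][0]=-2, U row1=(0, 3, -4)
  row2 ← row2 − (3)·row0  ⇒  L[2][0]=3, U row2=(0, -3, 3)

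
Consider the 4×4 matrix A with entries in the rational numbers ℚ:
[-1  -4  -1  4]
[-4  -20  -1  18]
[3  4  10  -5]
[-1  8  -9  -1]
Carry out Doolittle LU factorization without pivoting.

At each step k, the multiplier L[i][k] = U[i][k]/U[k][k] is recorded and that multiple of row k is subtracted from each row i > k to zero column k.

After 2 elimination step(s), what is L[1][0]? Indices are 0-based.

L[1][0] = 4

[col 0] pivot -1
  R1 -= 4*R0 → (0, -4, 3, 2)  (L[1][0] := 4)
  R2 -= -3*R0 → (0, -8, 7, 7)  (L[2][0] := -3)
  R3 -= 1*R0 → (0, 12, -8, -5)  (L[3][0] := 1)
[col 1] pivot -4
  R2 -= 2*R1 → (0, 0, 1, 3)  (L[2][1] := 2)
  R3 -= -3*R1 → (0, 0, 1, 1)  (L[3][1] := -3)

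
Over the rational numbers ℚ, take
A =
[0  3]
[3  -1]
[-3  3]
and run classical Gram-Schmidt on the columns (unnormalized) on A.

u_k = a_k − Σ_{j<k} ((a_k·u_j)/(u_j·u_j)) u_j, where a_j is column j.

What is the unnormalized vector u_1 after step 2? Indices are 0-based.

Step 1: u_0 = a_0 = (0, 3, -3).
Step 2: u_1 = a_1 − (-2/3)·u_0 = (3, 1, 1).

u_1 = (3, 1, 1)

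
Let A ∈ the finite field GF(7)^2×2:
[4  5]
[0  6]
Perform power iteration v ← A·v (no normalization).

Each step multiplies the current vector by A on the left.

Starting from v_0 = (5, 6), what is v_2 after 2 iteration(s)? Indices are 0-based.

v_2 = (2, 6)

v_0 = (5, 6).
v_1 = A·v_0 = (1, 1).
v_2 = A·v_1 = (2, 6).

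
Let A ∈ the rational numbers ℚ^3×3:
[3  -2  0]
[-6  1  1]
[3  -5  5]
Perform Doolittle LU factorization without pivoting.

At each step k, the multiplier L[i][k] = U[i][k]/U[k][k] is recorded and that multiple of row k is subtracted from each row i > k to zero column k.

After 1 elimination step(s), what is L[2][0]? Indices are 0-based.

L[2][0] = 1

k=0: U[0][0]=3
  eliminate (1,0): mult=-2, new row 1: (0, -3, 1); set L[1][0]=-2
  eliminate (2,0): mult=1, new row 2: (0, -3, 5); set L[2][0]=1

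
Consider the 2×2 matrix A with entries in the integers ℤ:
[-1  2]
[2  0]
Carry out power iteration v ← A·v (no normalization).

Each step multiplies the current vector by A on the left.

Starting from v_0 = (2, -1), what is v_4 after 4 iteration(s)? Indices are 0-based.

v_0 = (2, -1).
v_1 = A·v_0 = (-4, 4).
v_2 = A·v_1 = (12, -8).
v_3 = A·v_2 = (-28, 24).
v_4 = A·v_3 = (76, -56).

v_4 = (76, -56)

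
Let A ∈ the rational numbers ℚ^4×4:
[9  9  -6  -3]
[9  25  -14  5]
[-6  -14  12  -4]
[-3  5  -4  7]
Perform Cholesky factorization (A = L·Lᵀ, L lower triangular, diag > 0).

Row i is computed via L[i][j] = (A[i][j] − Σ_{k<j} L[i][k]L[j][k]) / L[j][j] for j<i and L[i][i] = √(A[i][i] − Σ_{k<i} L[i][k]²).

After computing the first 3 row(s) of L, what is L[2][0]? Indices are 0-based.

L[2][0] = -2

Step 1: L[0][0] = √(9) = 3.
  L[1][0] = (9) / L[0][0] = 3.
Step 2: L[1][1] = √(16) = 4.
  L[2][0] = (-6) / L[0][0] = -2.
  L[2][1] = (-8) / L[1][1] = -2.
Step 3: L[2][2] = √(4) = 2.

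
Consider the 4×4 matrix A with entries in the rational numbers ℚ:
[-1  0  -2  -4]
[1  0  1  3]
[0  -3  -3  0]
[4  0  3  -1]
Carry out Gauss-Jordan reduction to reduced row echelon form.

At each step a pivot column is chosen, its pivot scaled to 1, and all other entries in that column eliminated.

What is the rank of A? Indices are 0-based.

pivot(0,0)=-1: scale R0 → (1, 0, 2, 4)
  clear (1,0): R1 −= (1)R0 → (0, 0, -1, -1)
  clear (3,0): R3 −= (4)R0 → (0, 0, -5, -17)
pivot(1,1): swap R1↔R2
pivot(1,1)=-3: scale R1 → (0, 1, 1, 0)
pivot(2,2)=-1: scale R2 → (0, 0, 1, 1)
  clear (0,2): R0 −= (2)R2 → (1, 0, 0, 2)
  clear (1,2): R1 −= (1)R2 → (0, 1, 0, -1)
  clear (3,2): R3 −= (-5)R2 → (0, 0, 0, -12)
pivot(3,3)=-12: scale R3 → (0, 0, 0, 1)
  clear (0,3): R0 −= (2)R3 → (1, 0, 0, 0)
  clear (1,3): R1 −= (-1)R3 → (0, 1, 0, 0)
  clear (2,3): R2 −= (1)R3 → (0, 0, 1, 0)

rank = 4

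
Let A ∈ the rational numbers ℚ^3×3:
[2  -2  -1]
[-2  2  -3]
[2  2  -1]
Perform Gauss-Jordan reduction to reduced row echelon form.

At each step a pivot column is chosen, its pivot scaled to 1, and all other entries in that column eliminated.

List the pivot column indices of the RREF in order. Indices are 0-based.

pivot columns: 0, 1, 2

pivot(0,0)=2: scale R0 → (1, -1, -1/2)
  clear (1,0): R1 −= (-2)R0 → (0, 0, -4)
  clear (2,0): R2 −= (2)R0 → (0, 4, 0)
pivot(1,1): swap R1↔R2
pivot(1,1)=4: scale R1 → (0, 1, 0)
  clear (0,1): R0 −= (-1)R1 → (1, 0, -1/2)
pivot(2,2)=-4: scale R2 → (0, 0, 1)
  clear (0,2): R0 −= (-1/2)R2 → (1, 0, 0)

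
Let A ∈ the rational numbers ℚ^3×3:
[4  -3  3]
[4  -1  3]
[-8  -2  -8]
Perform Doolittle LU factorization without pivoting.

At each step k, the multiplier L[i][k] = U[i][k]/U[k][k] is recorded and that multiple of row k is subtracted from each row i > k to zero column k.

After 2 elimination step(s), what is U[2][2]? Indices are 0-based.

Step 1: pivot at (0,0) is 4.
  row1 ← row1 − (1)·row0  ⇒  L[1][0]=1, U row1=(0, 2, 0)
  row2 ← row2 − (-2)·row0  ⇒  L[2][0]=-2, U row2=(0, -8, -2)
Step 2: pivot at (1,1) is 2.
  row2 ← row2 − (-4)·row1  ⇒  L[2][1]=-4, U row2=(0, 0, -2)

U[2][2] = -2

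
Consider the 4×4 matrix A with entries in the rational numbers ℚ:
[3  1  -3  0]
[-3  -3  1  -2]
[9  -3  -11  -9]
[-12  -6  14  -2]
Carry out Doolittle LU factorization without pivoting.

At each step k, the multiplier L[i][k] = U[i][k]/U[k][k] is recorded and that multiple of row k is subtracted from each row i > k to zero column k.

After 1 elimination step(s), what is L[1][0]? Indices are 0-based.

L[1][0] = -1

[col 0] pivot 3
  R1 -= -1*R0 → (0, -2, -2, -2)  (L[1][0] := -1)
  R2 -= 3*R0 → (0, -6, -2, -9)  (L[2][0] := 3)
  R3 -= -4*R0 → (0, -2, 2, -2)  (L[3][0] := -4)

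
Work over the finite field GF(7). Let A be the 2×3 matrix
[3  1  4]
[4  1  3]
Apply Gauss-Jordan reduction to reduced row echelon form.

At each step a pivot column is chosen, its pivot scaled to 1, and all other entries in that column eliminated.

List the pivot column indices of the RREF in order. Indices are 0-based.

step 1: normalize row 0 (÷3) = (1, 5, 6)
  row 1: subtract 4×row0 = (0, 2, 0)
step 2: normalize row 1 (÷2) = (0, 1, 0)
  row 0: subtract 5×row1 = (1, 0, 6)

pivot columns: 0, 1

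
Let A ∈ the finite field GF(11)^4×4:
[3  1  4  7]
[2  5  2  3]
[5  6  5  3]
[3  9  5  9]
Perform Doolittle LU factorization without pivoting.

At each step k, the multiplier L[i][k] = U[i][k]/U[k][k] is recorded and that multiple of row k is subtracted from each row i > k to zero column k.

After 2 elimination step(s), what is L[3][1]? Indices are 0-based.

[col 0] pivot 3
  R1 -= 8*R0 → (0, 8, 3, 2)  (L[1][0] := 8)
  R2 -= 9*R0 → (0, 8, 2, 6)  (L[2][0] := 9)
  R3 -= 1*R0 → (0, 8, 1, 2)  (L[3][0] := 1)
[col 1] pivot 8
  R2 -= 1*R1 → (0, 0, 10, 4)  (L[2][1] := 1)
  R3 -= 1*R1 → (0, 0, 9, 0)  (L[3][1] := 1)

L[3][1] = 1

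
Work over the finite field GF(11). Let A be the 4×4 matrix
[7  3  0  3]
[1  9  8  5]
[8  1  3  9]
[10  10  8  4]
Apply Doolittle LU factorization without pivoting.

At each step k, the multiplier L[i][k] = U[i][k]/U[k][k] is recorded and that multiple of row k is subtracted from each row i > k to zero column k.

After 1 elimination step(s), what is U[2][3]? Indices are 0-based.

k=0: U[0][0]=7
  eliminate (1,0): mult=8, new row 1: (0, 7, 8, 3); set L[1][0]=8
  eliminate (2,0): mult=9, new row 2: (0, 7, 3, 4); set L[2][0]=9
  eliminate (3,0): mult=3, new row 3: (0, 1, 8, 6); set L[3][0]=3

U[2][3] = 4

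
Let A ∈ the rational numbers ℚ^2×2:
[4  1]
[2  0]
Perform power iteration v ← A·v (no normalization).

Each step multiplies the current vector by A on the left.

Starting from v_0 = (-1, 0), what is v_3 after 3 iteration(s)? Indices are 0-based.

v_0 = (-1, 0).
v_1 = A·v_0 = (-4, -2).
v_2 = A·v_1 = (-18, -8).
v_3 = A·v_2 = (-80, -36).

v_3 = (-80, -36)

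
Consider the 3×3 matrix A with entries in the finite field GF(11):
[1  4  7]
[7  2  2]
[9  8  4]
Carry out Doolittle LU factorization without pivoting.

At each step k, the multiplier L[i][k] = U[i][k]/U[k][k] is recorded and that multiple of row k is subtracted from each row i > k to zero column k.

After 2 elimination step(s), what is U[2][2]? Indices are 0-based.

U[2][2] = 6

Step 1: pivot at (0,0) is 1.
  row1 ← row1 − (7)·row0  ⇒  L[1][0]=7, U row1=(0, 7, 8)
  row2 ← row2 − (9)·row0  ⇒  L[2][0]=9, U row2=(0, 5, 7)
Step 2: pivot at (1,1) is 7.
  row2 ← row2 − (7)·row1  ⇒  L[2][1]=7, U row2=(0, 0, 6)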